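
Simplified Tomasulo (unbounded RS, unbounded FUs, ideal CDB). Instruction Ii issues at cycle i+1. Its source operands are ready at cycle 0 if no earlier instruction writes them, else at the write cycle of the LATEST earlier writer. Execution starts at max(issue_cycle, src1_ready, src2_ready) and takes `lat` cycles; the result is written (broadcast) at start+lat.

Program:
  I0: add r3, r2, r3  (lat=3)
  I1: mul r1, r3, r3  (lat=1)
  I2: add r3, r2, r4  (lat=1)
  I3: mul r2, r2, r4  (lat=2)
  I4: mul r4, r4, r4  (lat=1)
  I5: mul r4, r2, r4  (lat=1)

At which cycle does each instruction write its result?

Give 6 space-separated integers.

I0 add r3: issue@1 deps=(None,None) exec_start@1 write@4
I1 mul r1: issue@2 deps=(0,0) exec_start@4 write@5
I2 add r3: issue@3 deps=(None,None) exec_start@3 write@4
I3 mul r2: issue@4 deps=(None,None) exec_start@4 write@6
I4 mul r4: issue@5 deps=(None,None) exec_start@5 write@6
I5 mul r4: issue@6 deps=(3,4) exec_start@6 write@7

Answer: 4 5 4 6 6 7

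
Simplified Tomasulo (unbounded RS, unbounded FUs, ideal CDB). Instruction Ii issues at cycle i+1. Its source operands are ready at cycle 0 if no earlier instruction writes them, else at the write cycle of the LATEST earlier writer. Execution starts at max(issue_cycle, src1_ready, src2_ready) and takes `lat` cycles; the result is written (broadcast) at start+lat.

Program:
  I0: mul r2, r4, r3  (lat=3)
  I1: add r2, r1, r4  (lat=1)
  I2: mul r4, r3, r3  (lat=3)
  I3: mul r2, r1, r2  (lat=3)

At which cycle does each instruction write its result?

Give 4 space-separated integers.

Answer: 4 3 6 7

Derivation:
I0 mul r2: issue@1 deps=(None,None) exec_start@1 write@4
I1 add r2: issue@2 deps=(None,None) exec_start@2 write@3
I2 mul r4: issue@3 deps=(None,None) exec_start@3 write@6
I3 mul r2: issue@4 deps=(None,1) exec_start@4 write@7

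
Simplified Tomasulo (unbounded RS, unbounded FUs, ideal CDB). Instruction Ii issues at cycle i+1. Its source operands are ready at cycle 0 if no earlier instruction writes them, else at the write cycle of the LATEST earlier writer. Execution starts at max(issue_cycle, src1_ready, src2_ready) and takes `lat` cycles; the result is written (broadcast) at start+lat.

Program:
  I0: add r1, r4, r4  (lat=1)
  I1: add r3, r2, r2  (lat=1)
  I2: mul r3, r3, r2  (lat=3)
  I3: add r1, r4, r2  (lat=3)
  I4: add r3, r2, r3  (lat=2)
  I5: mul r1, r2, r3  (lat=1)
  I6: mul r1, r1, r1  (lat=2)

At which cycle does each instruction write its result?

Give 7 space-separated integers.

Answer: 2 3 6 7 8 9 11

Derivation:
I0 add r1: issue@1 deps=(None,None) exec_start@1 write@2
I1 add r3: issue@2 deps=(None,None) exec_start@2 write@3
I2 mul r3: issue@3 deps=(1,None) exec_start@3 write@6
I3 add r1: issue@4 deps=(None,None) exec_start@4 write@7
I4 add r3: issue@5 deps=(None,2) exec_start@6 write@8
I5 mul r1: issue@6 deps=(None,4) exec_start@8 write@9
I6 mul r1: issue@7 deps=(5,5) exec_start@9 write@11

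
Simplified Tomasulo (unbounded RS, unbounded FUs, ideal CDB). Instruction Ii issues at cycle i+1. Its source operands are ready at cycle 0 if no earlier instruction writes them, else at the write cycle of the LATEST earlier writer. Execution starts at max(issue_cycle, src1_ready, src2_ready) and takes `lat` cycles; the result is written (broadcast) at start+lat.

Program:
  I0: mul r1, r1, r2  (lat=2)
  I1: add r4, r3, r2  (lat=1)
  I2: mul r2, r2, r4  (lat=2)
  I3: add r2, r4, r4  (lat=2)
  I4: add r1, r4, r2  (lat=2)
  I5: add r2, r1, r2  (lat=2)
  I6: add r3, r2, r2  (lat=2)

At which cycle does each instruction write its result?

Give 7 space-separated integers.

I0 mul r1: issue@1 deps=(None,None) exec_start@1 write@3
I1 add r4: issue@2 deps=(None,None) exec_start@2 write@3
I2 mul r2: issue@3 deps=(None,1) exec_start@3 write@5
I3 add r2: issue@4 deps=(1,1) exec_start@4 write@6
I4 add r1: issue@5 deps=(1,3) exec_start@6 write@8
I5 add r2: issue@6 deps=(4,3) exec_start@8 write@10
I6 add r3: issue@7 deps=(5,5) exec_start@10 write@12

Answer: 3 3 5 6 8 10 12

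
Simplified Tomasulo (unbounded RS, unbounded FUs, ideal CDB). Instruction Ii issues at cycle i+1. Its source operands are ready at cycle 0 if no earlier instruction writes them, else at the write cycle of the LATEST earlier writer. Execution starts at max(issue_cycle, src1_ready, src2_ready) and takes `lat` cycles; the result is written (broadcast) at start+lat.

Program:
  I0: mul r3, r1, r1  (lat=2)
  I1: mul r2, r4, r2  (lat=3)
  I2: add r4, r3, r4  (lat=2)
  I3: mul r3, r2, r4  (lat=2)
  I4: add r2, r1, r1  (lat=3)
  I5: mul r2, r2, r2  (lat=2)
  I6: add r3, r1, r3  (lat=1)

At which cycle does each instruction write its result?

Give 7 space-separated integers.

I0 mul r3: issue@1 deps=(None,None) exec_start@1 write@3
I1 mul r2: issue@2 deps=(None,None) exec_start@2 write@5
I2 add r4: issue@3 deps=(0,None) exec_start@3 write@5
I3 mul r3: issue@4 deps=(1,2) exec_start@5 write@7
I4 add r2: issue@5 deps=(None,None) exec_start@5 write@8
I5 mul r2: issue@6 deps=(4,4) exec_start@8 write@10
I6 add r3: issue@7 deps=(None,3) exec_start@7 write@8

Answer: 3 5 5 7 8 10 8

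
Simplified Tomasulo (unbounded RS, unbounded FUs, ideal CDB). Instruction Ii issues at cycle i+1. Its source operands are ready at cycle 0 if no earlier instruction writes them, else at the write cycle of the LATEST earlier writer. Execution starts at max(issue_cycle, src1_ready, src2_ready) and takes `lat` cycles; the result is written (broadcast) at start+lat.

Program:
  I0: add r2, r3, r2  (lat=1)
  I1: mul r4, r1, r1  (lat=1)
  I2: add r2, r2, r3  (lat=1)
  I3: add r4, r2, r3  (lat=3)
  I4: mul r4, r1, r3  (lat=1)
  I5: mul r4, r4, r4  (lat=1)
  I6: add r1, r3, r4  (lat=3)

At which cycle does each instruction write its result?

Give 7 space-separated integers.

Answer: 2 3 4 7 6 7 10

Derivation:
I0 add r2: issue@1 deps=(None,None) exec_start@1 write@2
I1 mul r4: issue@2 deps=(None,None) exec_start@2 write@3
I2 add r2: issue@3 deps=(0,None) exec_start@3 write@4
I3 add r4: issue@4 deps=(2,None) exec_start@4 write@7
I4 mul r4: issue@5 deps=(None,None) exec_start@5 write@6
I5 mul r4: issue@6 deps=(4,4) exec_start@6 write@7
I6 add r1: issue@7 deps=(None,5) exec_start@7 write@10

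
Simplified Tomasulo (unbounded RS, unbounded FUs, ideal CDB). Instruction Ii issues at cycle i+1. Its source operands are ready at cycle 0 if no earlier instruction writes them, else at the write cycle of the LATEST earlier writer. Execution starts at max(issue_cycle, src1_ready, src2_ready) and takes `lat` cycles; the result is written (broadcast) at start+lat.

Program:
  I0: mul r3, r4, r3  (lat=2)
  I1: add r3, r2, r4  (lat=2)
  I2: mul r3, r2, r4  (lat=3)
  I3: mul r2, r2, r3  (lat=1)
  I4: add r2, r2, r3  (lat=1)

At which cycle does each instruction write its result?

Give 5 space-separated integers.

I0 mul r3: issue@1 deps=(None,None) exec_start@1 write@3
I1 add r3: issue@2 deps=(None,None) exec_start@2 write@4
I2 mul r3: issue@3 deps=(None,None) exec_start@3 write@6
I3 mul r2: issue@4 deps=(None,2) exec_start@6 write@7
I4 add r2: issue@5 deps=(3,2) exec_start@7 write@8

Answer: 3 4 6 7 8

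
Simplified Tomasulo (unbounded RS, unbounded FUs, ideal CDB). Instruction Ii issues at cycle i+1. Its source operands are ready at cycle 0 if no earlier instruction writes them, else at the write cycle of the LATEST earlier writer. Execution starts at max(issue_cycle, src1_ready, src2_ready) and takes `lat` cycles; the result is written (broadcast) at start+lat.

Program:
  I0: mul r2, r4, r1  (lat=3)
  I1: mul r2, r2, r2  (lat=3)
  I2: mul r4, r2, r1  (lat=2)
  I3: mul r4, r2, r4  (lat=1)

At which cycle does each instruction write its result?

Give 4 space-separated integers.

Answer: 4 7 9 10

Derivation:
I0 mul r2: issue@1 deps=(None,None) exec_start@1 write@4
I1 mul r2: issue@2 deps=(0,0) exec_start@4 write@7
I2 mul r4: issue@3 deps=(1,None) exec_start@7 write@9
I3 mul r4: issue@4 deps=(1,2) exec_start@9 write@10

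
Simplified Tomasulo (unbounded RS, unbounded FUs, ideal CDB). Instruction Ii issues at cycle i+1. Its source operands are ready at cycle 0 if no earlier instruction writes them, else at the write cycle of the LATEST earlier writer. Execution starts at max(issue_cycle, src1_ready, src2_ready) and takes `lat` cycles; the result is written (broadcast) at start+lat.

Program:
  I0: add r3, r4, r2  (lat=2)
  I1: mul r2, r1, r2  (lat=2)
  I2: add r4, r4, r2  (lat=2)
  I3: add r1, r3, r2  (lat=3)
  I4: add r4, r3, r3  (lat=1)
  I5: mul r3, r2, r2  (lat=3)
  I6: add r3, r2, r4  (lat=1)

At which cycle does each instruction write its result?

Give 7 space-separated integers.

I0 add r3: issue@1 deps=(None,None) exec_start@1 write@3
I1 mul r2: issue@2 deps=(None,None) exec_start@2 write@4
I2 add r4: issue@3 deps=(None,1) exec_start@4 write@6
I3 add r1: issue@4 deps=(0,1) exec_start@4 write@7
I4 add r4: issue@5 deps=(0,0) exec_start@5 write@6
I5 mul r3: issue@6 deps=(1,1) exec_start@6 write@9
I6 add r3: issue@7 deps=(1,4) exec_start@7 write@8

Answer: 3 4 6 7 6 9 8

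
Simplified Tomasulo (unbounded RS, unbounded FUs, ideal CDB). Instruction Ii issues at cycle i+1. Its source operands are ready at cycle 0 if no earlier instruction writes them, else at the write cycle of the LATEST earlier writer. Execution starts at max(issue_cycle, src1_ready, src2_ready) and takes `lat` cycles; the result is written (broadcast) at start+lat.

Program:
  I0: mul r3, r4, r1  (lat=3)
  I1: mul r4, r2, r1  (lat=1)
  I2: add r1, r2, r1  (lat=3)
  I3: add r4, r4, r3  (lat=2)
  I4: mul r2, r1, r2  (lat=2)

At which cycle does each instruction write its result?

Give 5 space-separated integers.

I0 mul r3: issue@1 deps=(None,None) exec_start@1 write@4
I1 mul r4: issue@2 deps=(None,None) exec_start@2 write@3
I2 add r1: issue@3 deps=(None,None) exec_start@3 write@6
I3 add r4: issue@4 deps=(1,0) exec_start@4 write@6
I4 mul r2: issue@5 deps=(2,None) exec_start@6 write@8

Answer: 4 3 6 6 8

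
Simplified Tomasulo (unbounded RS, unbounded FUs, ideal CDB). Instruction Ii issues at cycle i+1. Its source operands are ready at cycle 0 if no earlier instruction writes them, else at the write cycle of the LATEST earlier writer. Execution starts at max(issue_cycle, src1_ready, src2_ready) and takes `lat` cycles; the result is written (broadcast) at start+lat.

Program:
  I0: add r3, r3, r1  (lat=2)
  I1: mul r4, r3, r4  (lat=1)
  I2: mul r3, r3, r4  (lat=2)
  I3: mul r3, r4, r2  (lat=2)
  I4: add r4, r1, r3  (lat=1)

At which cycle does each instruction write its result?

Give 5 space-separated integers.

Answer: 3 4 6 6 7

Derivation:
I0 add r3: issue@1 deps=(None,None) exec_start@1 write@3
I1 mul r4: issue@2 deps=(0,None) exec_start@3 write@4
I2 mul r3: issue@3 deps=(0,1) exec_start@4 write@6
I3 mul r3: issue@4 deps=(1,None) exec_start@4 write@6
I4 add r4: issue@5 deps=(None,3) exec_start@6 write@7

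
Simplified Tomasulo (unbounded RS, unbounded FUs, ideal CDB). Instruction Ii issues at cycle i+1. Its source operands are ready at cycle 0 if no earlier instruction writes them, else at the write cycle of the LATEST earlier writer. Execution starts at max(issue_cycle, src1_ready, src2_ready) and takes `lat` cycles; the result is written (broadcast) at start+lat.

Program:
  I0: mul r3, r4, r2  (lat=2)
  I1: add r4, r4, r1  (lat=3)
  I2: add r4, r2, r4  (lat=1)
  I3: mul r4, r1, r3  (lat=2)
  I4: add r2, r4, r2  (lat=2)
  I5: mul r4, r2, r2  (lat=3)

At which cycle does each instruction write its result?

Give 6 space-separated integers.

I0 mul r3: issue@1 deps=(None,None) exec_start@1 write@3
I1 add r4: issue@2 deps=(None,None) exec_start@2 write@5
I2 add r4: issue@3 deps=(None,1) exec_start@5 write@6
I3 mul r4: issue@4 deps=(None,0) exec_start@4 write@6
I4 add r2: issue@5 deps=(3,None) exec_start@6 write@8
I5 mul r4: issue@6 deps=(4,4) exec_start@8 write@11

Answer: 3 5 6 6 8 11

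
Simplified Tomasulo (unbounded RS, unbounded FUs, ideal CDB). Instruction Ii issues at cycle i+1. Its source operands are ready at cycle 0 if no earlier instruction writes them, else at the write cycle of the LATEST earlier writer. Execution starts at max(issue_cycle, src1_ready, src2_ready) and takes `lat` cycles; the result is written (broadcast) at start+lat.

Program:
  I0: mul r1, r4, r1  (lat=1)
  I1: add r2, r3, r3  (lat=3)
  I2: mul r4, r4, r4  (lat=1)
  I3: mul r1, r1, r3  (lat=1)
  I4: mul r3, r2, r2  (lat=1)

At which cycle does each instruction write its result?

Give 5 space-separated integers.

I0 mul r1: issue@1 deps=(None,None) exec_start@1 write@2
I1 add r2: issue@2 deps=(None,None) exec_start@2 write@5
I2 mul r4: issue@3 deps=(None,None) exec_start@3 write@4
I3 mul r1: issue@4 deps=(0,None) exec_start@4 write@5
I4 mul r3: issue@5 deps=(1,1) exec_start@5 write@6

Answer: 2 5 4 5 6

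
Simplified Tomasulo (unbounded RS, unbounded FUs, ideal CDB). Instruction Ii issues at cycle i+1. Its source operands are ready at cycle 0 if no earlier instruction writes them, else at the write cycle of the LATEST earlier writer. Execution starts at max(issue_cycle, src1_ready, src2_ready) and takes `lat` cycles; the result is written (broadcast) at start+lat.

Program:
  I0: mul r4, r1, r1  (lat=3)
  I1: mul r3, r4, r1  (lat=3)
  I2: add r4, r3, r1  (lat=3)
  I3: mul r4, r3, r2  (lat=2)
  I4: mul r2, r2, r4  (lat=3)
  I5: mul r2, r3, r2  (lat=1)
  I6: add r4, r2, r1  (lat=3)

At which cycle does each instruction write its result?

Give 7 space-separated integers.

I0 mul r4: issue@1 deps=(None,None) exec_start@1 write@4
I1 mul r3: issue@2 deps=(0,None) exec_start@4 write@7
I2 add r4: issue@3 deps=(1,None) exec_start@7 write@10
I3 mul r4: issue@4 deps=(1,None) exec_start@7 write@9
I4 mul r2: issue@5 deps=(None,3) exec_start@9 write@12
I5 mul r2: issue@6 deps=(1,4) exec_start@12 write@13
I6 add r4: issue@7 deps=(5,None) exec_start@13 write@16

Answer: 4 7 10 9 12 13 16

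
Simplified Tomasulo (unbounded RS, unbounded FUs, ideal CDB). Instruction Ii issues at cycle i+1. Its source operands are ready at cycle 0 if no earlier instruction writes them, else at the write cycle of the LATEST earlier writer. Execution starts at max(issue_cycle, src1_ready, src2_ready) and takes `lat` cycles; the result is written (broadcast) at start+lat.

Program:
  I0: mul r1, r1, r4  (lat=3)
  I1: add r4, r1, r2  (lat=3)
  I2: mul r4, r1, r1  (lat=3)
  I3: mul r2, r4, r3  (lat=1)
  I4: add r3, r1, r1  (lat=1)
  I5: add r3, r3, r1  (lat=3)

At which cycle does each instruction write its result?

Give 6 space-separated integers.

I0 mul r1: issue@1 deps=(None,None) exec_start@1 write@4
I1 add r4: issue@2 deps=(0,None) exec_start@4 write@7
I2 mul r4: issue@3 deps=(0,0) exec_start@4 write@7
I3 mul r2: issue@4 deps=(2,None) exec_start@7 write@8
I4 add r3: issue@5 deps=(0,0) exec_start@5 write@6
I5 add r3: issue@6 deps=(4,0) exec_start@6 write@9

Answer: 4 7 7 8 6 9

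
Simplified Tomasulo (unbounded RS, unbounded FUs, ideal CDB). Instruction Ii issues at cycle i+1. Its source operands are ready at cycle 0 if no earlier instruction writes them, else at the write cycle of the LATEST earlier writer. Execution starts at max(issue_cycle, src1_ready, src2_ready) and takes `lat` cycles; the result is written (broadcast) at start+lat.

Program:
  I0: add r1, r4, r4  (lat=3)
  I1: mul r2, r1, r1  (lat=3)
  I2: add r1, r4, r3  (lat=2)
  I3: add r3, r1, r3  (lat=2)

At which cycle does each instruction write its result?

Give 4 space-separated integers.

I0 add r1: issue@1 deps=(None,None) exec_start@1 write@4
I1 mul r2: issue@2 deps=(0,0) exec_start@4 write@7
I2 add r1: issue@3 deps=(None,None) exec_start@3 write@5
I3 add r3: issue@4 deps=(2,None) exec_start@5 write@7

Answer: 4 7 5 7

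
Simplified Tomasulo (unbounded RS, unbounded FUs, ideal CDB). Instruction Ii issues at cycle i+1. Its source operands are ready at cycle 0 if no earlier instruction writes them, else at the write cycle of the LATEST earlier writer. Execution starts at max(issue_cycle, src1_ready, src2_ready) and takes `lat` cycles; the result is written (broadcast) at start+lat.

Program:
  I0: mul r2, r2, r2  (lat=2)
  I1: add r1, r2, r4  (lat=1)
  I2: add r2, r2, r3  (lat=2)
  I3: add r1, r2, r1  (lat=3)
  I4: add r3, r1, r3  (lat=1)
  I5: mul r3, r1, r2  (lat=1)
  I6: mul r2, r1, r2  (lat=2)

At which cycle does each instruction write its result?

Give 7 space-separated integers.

I0 mul r2: issue@1 deps=(None,None) exec_start@1 write@3
I1 add r1: issue@2 deps=(0,None) exec_start@3 write@4
I2 add r2: issue@3 deps=(0,None) exec_start@3 write@5
I3 add r1: issue@4 deps=(2,1) exec_start@5 write@8
I4 add r3: issue@5 deps=(3,None) exec_start@8 write@9
I5 mul r3: issue@6 deps=(3,2) exec_start@8 write@9
I6 mul r2: issue@7 deps=(3,2) exec_start@8 write@10

Answer: 3 4 5 8 9 9 10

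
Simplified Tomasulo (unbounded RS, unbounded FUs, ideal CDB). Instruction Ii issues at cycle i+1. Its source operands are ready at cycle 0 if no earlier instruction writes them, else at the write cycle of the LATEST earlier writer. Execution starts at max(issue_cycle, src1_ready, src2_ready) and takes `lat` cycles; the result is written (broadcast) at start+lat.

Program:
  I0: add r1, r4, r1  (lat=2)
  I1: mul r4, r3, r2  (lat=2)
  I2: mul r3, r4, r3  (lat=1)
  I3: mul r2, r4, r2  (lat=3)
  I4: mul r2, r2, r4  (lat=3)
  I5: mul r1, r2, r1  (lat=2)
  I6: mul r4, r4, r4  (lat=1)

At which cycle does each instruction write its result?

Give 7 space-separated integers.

I0 add r1: issue@1 deps=(None,None) exec_start@1 write@3
I1 mul r4: issue@2 deps=(None,None) exec_start@2 write@4
I2 mul r3: issue@3 deps=(1,None) exec_start@4 write@5
I3 mul r2: issue@4 deps=(1,None) exec_start@4 write@7
I4 mul r2: issue@5 deps=(3,1) exec_start@7 write@10
I5 mul r1: issue@6 deps=(4,0) exec_start@10 write@12
I6 mul r4: issue@7 deps=(1,1) exec_start@7 write@8

Answer: 3 4 5 7 10 12 8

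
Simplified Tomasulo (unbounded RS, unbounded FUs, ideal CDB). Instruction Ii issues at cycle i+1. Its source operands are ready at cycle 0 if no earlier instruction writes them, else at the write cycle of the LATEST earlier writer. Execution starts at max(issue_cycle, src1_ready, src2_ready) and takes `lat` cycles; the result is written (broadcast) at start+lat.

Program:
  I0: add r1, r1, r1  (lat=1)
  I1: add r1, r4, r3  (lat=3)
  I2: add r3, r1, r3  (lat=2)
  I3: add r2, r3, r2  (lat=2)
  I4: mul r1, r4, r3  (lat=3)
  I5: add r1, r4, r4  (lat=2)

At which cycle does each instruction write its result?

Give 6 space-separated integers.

I0 add r1: issue@1 deps=(None,None) exec_start@1 write@2
I1 add r1: issue@2 deps=(None,None) exec_start@2 write@5
I2 add r3: issue@3 deps=(1,None) exec_start@5 write@7
I3 add r2: issue@4 deps=(2,None) exec_start@7 write@9
I4 mul r1: issue@5 deps=(None,2) exec_start@7 write@10
I5 add r1: issue@6 deps=(None,None) exec_start@6 write@8

Answer: 2 5 7 9 10 8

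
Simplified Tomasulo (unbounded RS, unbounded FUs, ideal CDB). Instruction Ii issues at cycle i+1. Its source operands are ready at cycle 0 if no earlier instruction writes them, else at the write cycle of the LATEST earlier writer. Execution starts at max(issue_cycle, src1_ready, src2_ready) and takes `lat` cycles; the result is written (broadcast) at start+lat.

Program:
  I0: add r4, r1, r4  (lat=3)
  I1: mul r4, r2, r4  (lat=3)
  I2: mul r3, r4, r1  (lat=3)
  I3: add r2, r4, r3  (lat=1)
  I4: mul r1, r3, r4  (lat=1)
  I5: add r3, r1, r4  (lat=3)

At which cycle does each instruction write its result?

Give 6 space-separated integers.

I0 add r4: issue@1 deps=(None,None) exec_start@1 write@4
I1 mul r4: issue@2 deps=(None,0) exec_start@4 write@7
I2 mul r3: issue@3 deps=(1,None) exec_start@7 write@10
I3 add r2: issue@4 deps=(1,2) exec_start@10 write@11
I4 mul r1: issue@5 deps=(2,1) exec_start@10 write@11
I5 add r3: issue@6 deps=(4,1) exec_start@11 write@14

Answer: 4 7 10 11 11 14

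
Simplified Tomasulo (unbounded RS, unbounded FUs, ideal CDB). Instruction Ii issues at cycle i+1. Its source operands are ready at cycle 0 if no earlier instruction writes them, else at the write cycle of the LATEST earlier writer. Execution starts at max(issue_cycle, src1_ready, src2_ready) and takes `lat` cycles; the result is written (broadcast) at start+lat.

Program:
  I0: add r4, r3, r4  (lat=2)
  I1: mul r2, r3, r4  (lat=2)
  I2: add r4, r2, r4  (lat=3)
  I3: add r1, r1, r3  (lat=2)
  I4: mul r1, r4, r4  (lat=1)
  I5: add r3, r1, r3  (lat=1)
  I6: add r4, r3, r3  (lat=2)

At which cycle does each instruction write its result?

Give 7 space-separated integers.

I0 add r4: issue@1 deps=(None,None) exec_start@1 write@3
I1 mul r2: issue@2 deps=(None,0) exec_start@3 write@5
I2 add r4: issue@3 deps=(1,0) exec_start@5 write@8
I3 add r1: issue@4 deps=(None,None) exec_start@4 write@6
I4 mul r1: issue@5 deps=(2,2) exec_start@8 write@9
I5 add r3: issue@6 deps=(4,None) exec_start@9 write@10
I6 add r4: issue@7 deps=(5,5) exec_start@10 write@12

Answer: 3 5 8 6 9 10 12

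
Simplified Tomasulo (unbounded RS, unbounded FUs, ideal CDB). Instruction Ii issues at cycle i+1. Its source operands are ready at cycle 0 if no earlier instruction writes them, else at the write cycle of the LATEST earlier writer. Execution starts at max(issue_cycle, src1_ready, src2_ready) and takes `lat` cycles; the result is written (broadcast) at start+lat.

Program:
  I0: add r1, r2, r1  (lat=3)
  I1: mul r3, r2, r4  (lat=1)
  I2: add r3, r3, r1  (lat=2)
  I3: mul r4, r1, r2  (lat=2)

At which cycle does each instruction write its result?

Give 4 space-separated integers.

Answer: 4 3 6 6

Derivation:
I0 add r1: issue@1 deps=(None,None) exec_start@1 write@4
I1 mul r3: issue@2 deps=(None,None) exec_start@2 write@3
I2 add r3: issue@3 deps=(1,0) exec_start@4 write@6
I3 mul r4: issue@4 deps=(0,None) exec_start@4 write@6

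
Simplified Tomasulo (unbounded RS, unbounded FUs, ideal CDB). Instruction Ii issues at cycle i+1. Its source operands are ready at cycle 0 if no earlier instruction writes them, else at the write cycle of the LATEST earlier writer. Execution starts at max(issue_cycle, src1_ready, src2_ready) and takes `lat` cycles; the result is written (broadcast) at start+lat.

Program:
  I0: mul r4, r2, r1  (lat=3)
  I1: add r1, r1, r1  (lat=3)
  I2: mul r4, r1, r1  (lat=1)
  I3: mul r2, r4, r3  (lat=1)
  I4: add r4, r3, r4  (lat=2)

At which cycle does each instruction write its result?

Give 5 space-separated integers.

I0 mul r4: issue@1 deps=(None,None) exec_start@1 write@4
I1 add r1: issue@2 deps=(None,None) exec_start@2 write@5
I2 mul r4: issue@3 deps=(1,1) exec_start@5 write@6
I3 mul r2: issue@4 deps=(2,None) exec_start@6 write@7
I4 add r4: issue@5 deps=(None,2) exec_start@6 write@8

Answer: 4 5 6 7 8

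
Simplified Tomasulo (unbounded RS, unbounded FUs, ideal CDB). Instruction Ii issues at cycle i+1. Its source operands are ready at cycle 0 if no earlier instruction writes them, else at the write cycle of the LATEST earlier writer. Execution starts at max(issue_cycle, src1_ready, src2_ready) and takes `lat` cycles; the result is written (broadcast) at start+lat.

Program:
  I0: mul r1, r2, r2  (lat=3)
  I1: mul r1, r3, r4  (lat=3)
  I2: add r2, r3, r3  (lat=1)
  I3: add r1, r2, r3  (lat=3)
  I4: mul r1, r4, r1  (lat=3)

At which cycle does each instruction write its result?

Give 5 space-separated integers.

I0 mul r1: issue@1 deps=(None,None) exec_start@1 write@4
I1 mul r1: issue@2 deps=(None,None) exec_start@2 write@5
I2 add r2: issue@3 deps=(None,None) exec_start@3 write@4
I3 add r1: issue@4 deps=(2,None) exec_start@4 write@7
I4 mul r1: issue@5 deps=(None,3) exec_start@7 write@10

Answer: 4 5 4 7 10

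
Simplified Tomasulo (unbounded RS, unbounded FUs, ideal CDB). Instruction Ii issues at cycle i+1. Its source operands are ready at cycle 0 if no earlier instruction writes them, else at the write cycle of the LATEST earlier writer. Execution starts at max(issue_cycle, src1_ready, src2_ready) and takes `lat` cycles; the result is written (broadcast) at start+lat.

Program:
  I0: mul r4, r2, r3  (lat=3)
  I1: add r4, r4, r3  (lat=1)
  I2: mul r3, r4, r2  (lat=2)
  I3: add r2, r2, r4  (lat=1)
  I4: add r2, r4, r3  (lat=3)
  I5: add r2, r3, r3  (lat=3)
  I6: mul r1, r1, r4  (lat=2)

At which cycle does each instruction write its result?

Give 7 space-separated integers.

I0 mul r4: issue@1 deps=(None,None) exec_start@1 write@4
I1 add r4: issue@2 deps=(0,None) exec_start@4 write@5
I2 mul r3: issue@3 deps=(1,None) exec_start@5 write@7
I3 add r2: issue@4 deps=(None,1) exec_start@5 write@6
I4 add r2: issue@5 deps=(1,2) exec_start@7 write@10
I5 add r2: issue@6 deps=(2,2) exec_start@7 write@10
I6 mul r1: issue@7 deps=(None,1) exec_start@7 write@9

Answer: 4 5 7 6 10 10 9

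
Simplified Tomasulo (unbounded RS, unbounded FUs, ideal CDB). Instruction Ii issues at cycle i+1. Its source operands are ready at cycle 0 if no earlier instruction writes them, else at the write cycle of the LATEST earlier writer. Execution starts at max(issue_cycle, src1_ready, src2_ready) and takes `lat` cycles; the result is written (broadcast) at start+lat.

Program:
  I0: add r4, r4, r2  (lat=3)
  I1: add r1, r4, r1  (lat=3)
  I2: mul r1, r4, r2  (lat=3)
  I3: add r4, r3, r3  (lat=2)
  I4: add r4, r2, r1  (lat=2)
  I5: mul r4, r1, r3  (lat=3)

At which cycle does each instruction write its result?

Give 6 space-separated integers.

I0 add r4: issue@1 deps=(None,None) exec_start@1 write@4
I1 add r1: issue@2 deps=(0,None) exec_start@4 write@7
I2 mul r1: issue@3 deps=(0,None) exec_start@4 write@7
I3 add r4: issue@4 deps=(None,None) exec_start@4 write@6
I4 add r4: issue@5 deps=(None,2) exec_start@7 write@9
I5 mul r4: issue@6 deps=(2,None) exec_start@7 write@10

Answer: 4 7 7 6 9 10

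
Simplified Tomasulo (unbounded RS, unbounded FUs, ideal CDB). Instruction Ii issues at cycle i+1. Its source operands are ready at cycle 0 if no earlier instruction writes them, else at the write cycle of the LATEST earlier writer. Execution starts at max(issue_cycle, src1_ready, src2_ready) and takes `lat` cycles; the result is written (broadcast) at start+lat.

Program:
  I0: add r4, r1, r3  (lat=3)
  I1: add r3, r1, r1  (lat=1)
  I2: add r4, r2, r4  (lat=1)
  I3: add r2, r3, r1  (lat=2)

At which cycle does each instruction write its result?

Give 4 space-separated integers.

Answer: 4 3 5 6

Derivation:
I0 add r4: issue@1 deps=(None,None) exec_start@1 write@4
I1 add r3: issue@2 deps=(None,None) exec_start@2 write@3
I2 add r4: issue@3 deps=(None,0) exec_start@4 write@5
I3 add r2: issue@4 deps=(1,None) exec_start@4 write@6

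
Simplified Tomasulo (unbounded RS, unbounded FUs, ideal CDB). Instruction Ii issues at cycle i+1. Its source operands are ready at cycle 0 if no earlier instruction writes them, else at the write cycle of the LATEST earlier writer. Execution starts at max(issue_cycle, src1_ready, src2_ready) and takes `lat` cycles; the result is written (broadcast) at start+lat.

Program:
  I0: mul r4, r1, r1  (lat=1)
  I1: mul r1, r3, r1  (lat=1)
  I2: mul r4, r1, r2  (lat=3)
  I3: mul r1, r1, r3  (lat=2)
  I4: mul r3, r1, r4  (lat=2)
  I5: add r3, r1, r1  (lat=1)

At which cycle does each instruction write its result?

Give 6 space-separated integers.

Answer: 2 3 6 6 8 7

Derivation:
I0 mul r4: issue@1 deps=(None,None) exec_start@1 write@2
I1 mul r1: issue@2 deps=(None,None) exec_start@2 write@3
I2 mul r4: issue@3 deps=(1,None) exec_start@3 write@6
I3 mul r1: issue@4 deps=(1,None) exec_start@4 write@6
I4 mul r3: issue@5 deps=(3,2) exec_start@6 write@8
I5 add r3: issue@6 deps=(3,3) exec_start@6 write@7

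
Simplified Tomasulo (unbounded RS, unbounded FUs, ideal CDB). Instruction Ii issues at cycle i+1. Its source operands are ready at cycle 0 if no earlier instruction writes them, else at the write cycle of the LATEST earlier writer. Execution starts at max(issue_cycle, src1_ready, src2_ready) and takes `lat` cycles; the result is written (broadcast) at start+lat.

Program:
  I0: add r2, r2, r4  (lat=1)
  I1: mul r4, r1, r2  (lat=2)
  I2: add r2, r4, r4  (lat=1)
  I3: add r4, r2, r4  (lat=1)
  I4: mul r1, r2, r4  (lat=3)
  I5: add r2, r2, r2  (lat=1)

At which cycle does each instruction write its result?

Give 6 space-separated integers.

I0 add r2: issue@1 deps=(None,None) exec_start@1 write@2
I1 mul r4: issue@2 deps=(None,0) exec_start@2 write@4
I2 add r2: issue@3 deps=(1,1) exec_start@4 write@5
I3 add r4: issue@4 deps=(2,1) exec_start@5 write@6
I4 mul r1: issue@5 deps=(2,3) exec_start@6 write@9
I5 add r2: issue@6 deps=(2,2) exec_start@6 write@7

Answer: 2 4 5 6 9 7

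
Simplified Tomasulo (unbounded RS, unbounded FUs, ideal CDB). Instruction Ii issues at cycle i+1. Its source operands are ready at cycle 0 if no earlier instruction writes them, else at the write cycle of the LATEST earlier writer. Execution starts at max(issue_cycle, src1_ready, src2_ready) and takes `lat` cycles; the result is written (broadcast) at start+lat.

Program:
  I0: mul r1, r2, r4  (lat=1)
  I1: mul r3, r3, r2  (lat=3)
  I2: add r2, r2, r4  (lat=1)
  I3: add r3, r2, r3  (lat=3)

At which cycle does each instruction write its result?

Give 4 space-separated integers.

I0 mul r1: issue@1 deps=(None,None) exec_start@1 write@2
I1 mul r3: issue@2 deps=(None,None) exec_start@2 write@5
I2 add r2: issue@3 deps=(None,None) exec_start@3 write@4
I3 add r3: issue@4 deps=(2,1) exec_start@5 write@8

Answer: 2 5 4 8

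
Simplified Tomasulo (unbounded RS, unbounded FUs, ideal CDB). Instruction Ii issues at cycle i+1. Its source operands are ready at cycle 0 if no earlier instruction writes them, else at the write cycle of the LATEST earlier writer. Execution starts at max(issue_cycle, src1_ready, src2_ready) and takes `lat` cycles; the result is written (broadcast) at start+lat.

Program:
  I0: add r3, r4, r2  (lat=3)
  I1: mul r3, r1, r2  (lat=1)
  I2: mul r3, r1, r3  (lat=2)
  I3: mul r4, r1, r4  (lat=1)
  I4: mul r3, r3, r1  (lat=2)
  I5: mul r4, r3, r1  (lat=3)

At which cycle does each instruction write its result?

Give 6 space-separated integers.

I0 add r3: issue@1 deps=(None,None) exec_start@1 write@4
I1 mul r3: issue@2 deps=(None,None) exec_start@2 write@3
I2 mul r3: issue@3 deps=(None,1) exec_start@3 write@5
I3 mul r4: issue@4 deps=(None,None) exec_start@4 write@5
I4 mul r3: issue@5 deps=(2,None) exec_start@5 write@7
I5 mul r4: issue@6 deps=(4,None) exec_start@7 write@10

Answer: 4 3 5 5 7 10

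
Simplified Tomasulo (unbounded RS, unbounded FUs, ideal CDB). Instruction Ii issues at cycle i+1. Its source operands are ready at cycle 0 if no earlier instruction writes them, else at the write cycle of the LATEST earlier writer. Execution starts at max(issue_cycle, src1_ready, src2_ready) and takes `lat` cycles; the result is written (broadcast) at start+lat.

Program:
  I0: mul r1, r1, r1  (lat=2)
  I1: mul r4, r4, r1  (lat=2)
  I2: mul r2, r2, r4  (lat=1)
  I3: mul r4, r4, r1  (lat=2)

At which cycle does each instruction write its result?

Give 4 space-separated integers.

I0 mul r1: issue@1 deps=(None,None) exec_start@1 write@3
I1 mul r4: issue@2 deps=(None,0) exec_start@3 write@5
I2 mul r2: issue@3 deps=(None,1) exec_start@5 write@6
I3 mul r4: issue@4 deps=(1,0) exec_start@5 write@7

Answer: 3 5 6 7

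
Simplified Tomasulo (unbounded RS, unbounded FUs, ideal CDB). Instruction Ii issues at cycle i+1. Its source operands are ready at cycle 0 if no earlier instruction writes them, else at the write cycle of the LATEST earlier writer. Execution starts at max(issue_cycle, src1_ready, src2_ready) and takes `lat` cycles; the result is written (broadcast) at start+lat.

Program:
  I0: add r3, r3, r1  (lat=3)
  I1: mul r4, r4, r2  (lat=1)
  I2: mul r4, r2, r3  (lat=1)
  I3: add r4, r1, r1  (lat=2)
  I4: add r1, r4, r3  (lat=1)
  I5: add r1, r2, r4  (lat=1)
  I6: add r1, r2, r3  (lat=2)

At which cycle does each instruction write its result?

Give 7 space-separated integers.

I0 add r3: issue@1 deps=(None,None) exec_start@1 write@4
I1 mul r4: issue@2 deps=(None,None) exec_start@2 write@3
I2 mul r4: issue@3 deps=(None,0) exec_start@4 write@5
I3 add r4: issue@4 deps=(None,None) exec_start@4 write@6
I4 add r1: issue@5 deps=(3,0) exec_start@6 write@7
I5 add r1: issue@6 deps=(None,3) exec_start@6 write@7
I6 add r1: issue@7 deps=(None,0) exec_start@7 write@9

Answer: 4 3 5 6 7 7 9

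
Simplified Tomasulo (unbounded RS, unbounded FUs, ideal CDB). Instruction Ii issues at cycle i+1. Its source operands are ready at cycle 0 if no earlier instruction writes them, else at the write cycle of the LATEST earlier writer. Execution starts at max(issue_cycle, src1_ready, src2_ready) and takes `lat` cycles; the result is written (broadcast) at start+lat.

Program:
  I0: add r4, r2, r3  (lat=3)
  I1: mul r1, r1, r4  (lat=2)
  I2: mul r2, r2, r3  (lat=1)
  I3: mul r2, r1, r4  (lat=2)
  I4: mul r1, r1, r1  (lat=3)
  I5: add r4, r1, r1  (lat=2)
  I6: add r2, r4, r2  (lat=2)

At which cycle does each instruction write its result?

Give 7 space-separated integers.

Answer: 4 6 4 8 9 11 13

Derivation:
I0 add r4: issue@1 deps=(None,None) exec_start@1 write@4
I1 mul r1: issue@2 deps=(None,0) exec_start@4 write@6
I2 mul r2: issue@3 deps=(None,None) exec_start@3 write@4
I3 mul r2: issue@4 deps=(1,0) exec_start@6 write@8
I4 mul r1: issue@5 deps=(1,1) exec_start@6 write@9
I5 add r4: issue@6 deps=(4,4) exec_start@9 write@11
I6 add r2: issue@7 deps=(5,3) exec_start@11 write@13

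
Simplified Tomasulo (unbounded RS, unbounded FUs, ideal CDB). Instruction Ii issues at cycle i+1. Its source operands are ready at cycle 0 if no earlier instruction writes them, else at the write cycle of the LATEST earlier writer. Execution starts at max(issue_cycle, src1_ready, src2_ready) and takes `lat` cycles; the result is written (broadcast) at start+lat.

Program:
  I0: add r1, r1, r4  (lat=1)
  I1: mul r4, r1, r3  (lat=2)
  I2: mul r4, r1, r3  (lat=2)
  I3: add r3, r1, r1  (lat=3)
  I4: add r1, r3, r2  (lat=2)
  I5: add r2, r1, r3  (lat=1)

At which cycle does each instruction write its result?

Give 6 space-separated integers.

I0 add r1: issue@1 deps=(None,None) exec_start@1 write@2
I1 mul r4: issue@2 deps=(0,None) exec_start@2 write@4
I2 mul r4: issue@3 deps=(0,None) exec_start@3 write@5
I3 add r3: issue@4 deps=(0,0) exec_start@4 write@7
I4 add r1: issue@5 deps=(3,None) exec_start@7 write@9
I5 add r2: issue@6 deps=(4,3) exec_start@9 write@10

Answer: 2 4 5 7 9 10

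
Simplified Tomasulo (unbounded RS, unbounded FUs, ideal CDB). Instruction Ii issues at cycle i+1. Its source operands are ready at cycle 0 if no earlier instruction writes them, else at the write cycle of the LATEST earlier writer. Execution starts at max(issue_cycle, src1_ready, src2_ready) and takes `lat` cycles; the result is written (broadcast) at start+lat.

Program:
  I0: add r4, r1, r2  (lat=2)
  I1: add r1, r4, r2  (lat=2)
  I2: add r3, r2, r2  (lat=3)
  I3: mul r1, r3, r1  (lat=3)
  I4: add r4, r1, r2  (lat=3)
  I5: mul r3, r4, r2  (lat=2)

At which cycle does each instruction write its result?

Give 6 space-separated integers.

Answer: 3 5 6 9 12 14

Derivation:
I0 add r4: issue@1 deps=(None,None) exec_start@1 write@3
I1 add r1: issue@2 deps=(0,None) exec_start@3 write@5
I2 add r3: issue@3 deps=(None,None) exec_start@3 write@6
I3 mul r1: issue@4 deps=(2,1) exec_start@6 write@9
I4 add r4: issue@5 deps=(3,None) exec_start@9 write@12
I5 mul r3: issue@6 deps=(4,None) exec_start@12 write@14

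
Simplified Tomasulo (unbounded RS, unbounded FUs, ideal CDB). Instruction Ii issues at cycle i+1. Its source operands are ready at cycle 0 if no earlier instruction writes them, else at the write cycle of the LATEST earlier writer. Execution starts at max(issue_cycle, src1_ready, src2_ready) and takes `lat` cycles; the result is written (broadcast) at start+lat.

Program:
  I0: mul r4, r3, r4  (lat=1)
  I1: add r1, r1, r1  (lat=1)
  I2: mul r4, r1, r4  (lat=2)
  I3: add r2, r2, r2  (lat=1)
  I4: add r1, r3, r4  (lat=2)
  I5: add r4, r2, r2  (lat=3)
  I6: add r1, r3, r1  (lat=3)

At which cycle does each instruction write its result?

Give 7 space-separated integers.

Answer: 2 3 5 5 7 9 10

Derivation:
I0 mul r4: issue@1 deps=(None,None) exec_start@1 write@2
I1 add r1: issue@2 deps=(None,None) exec_start@2 write@3
I2 mul r4: issue@3 deps=(1,0) exec_start@3 write@5
I3 add r2: issue@4 deps=(None,None) exec_start@4 write@5
I4 add r1: issue@5 deps=(None,2) exec_start@5 write@7
I5 add r4: issue@6 deps=(3,3) exec_start@6 write@9
I6 add r1: issue@7 deps=(None,4) exec_start@7 write@10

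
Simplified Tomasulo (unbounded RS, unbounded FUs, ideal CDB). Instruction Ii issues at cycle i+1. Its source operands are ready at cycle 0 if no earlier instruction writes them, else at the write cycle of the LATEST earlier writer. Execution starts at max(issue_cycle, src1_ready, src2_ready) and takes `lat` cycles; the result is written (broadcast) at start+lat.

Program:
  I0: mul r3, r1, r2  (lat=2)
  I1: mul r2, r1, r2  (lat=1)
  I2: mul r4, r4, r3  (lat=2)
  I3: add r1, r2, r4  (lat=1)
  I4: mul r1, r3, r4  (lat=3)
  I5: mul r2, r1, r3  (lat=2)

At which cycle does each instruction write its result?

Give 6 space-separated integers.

Answer: 3 3 5 6 8 10

Derivation:
I0 mul r3: issue@1 deps=(None,None) exec_start@1 write@3
I1 mul r2: issue@2 deps=(None,None) exec_start@2 write@3
I2 mul r4: issue@3 deps=(None,0) exec_start@3 write@5
I3 add r1: issue@4 deps=(1,2) exec_start@5 write@6
I4 mul r1: issue@5 deps=(0,2) exec_start@5 write@8
I5 mul r2: issue@6 deps=(4,0) exec_start@8 write@10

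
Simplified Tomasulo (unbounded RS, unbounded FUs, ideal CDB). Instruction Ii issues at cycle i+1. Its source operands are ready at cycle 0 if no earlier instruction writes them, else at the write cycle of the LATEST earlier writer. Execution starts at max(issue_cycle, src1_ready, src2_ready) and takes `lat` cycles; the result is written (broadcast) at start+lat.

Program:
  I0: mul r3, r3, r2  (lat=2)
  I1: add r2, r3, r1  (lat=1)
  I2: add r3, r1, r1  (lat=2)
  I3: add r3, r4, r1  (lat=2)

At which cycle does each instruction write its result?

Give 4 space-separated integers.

Answer: 3 4 5 6

Derivation:
I0 mul r3: issue@1 deps=(None,None) exec_start@1 write@3
I1 add r2: issue@2 deps=(0,None) exec_start@3 write@4
I2 add r3: issue@3 deps=(None,None) exec_start@3 write@5
I3 add r3: issue@4 deps=(None,None) exec_start@4 write@6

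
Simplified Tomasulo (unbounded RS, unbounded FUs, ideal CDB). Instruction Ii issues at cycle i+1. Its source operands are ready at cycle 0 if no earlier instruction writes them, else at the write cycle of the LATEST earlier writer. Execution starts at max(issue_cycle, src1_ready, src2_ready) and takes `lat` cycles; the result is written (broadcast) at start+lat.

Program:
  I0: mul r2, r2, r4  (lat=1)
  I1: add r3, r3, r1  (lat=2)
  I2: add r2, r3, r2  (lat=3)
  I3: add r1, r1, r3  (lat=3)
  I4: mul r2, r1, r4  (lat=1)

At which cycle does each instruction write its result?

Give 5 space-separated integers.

Answer: 2 4 7 7 8

Derivation:
I0 mul r2: issue@1 deps=(None,None) exec_start@1 write@2
I1 add r3: issue@2 deps=(None,None) exec_start@2 write@4
I2 add r2: issue@3 deps=(1,0) exec_start@4 write@7
I3 add r1: issue@4 deps=(None,1) exec_start@4 write@7
I4 mul r2: issue@5 deps=(3,None) exec_start@7 write@8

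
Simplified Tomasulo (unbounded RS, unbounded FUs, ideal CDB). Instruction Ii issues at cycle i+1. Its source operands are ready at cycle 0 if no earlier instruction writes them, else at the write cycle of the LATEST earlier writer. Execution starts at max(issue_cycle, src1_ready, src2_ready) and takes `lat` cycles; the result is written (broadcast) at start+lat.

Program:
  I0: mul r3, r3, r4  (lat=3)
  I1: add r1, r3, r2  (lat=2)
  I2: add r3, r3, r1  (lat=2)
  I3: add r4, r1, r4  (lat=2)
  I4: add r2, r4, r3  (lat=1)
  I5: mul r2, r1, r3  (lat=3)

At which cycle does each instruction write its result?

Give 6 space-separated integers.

Answer: 4 6 8 8 9 11

Derivation:
I0 mul r3: issue@1 deps=(None,None) exec_start@1 write@4
I1 add r1: issue@2 deps=(0,None) exec_start@4 write@6
I2 add r3: issue@3 deps=(0,1) exec_start@6 write@8
I3 add r4: issue@4 deps=(1,None) exec_start@6 write@8
I4 add r2: issue@5 deps=(3,2) exec_start@8 write@9
I5 mul r2: issue@6 deps=(1,2) exec_start@8 write@11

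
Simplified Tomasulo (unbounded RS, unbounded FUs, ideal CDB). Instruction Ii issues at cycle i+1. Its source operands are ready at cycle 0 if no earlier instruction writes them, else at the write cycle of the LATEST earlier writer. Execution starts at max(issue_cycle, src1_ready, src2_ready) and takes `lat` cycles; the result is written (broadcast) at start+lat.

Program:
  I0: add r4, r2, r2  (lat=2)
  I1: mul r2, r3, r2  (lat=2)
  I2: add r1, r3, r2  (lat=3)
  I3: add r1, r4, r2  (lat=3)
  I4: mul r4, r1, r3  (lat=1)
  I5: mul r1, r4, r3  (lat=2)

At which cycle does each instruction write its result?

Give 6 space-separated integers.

Answer: 3 4 7 7 8 10

Derivation:
I0 add r4: issue@1 deps=(None,None) exec_start@1 write@3
I1 mul r2: issue@2 deps=(None,None) exec_start@2 write@4
I2 add r1: issue@3 deps=(None,1) exec_start@4 write@7
I3 add r1: issue@4 deps=(0,1) exec_start@4 write@7
I4 mul r4: issue@5 deps=(3,None) exec_start@7 write@8
I5 mul r1: issue@6 deps=(4,None) exec_start@8 write@10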